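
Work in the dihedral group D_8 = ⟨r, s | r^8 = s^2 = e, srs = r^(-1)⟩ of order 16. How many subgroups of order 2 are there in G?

9

|G| = 16 and 2 | 16, so subgroups of order 2 are possible by Lagrange.
The subgroups of order 2 are: {e, r^2s}; {e, r^3s}; {e, r^4}; {e, r^4s}; … (9 in all).
So G has 9 subgroups of order 2.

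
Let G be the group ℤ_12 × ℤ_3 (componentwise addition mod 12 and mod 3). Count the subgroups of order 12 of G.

4

|G| = 36 and 12 | 36, so subgroups of order 12 are possible by Lagrange.
The subgroups of order 12 are: {(0,0), (0,1), (0,2), (3,0), (3,1), (3,2), (6,0), (6,1), (6,2), (9,0), (9,1), (9,2)}; {(0,0), (1,0), (2,0), (3,0), (4,0), (5,0), (6,0), (7,0), (8,0), (9,0), (10,0), (11,0)}; {(0,0), (1,1), (2,2), (3,0), (4,1), (5,2), (6,0), (7,1), (8,2), (9,0), (10,1), (11,2)}; {(0,0), (1,2), (2,1), (3,0), (4,2), (5,1), (6,0), (7,2), (8,1), (9,0), (10,2), (11,1)}.
So G has 4 subgroups of order 12.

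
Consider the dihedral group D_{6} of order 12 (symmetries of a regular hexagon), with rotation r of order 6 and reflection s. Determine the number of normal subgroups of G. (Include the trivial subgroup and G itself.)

7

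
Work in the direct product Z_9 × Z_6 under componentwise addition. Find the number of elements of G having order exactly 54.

0

An element (a,b) has order lcm(ord(a), ord(b)); count pairs with lcm equal to 54.
Enumerating gives 0 such elements.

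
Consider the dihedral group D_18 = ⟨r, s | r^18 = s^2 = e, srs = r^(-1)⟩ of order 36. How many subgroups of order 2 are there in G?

19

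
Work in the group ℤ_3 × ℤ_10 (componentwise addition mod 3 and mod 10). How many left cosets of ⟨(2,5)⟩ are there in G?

5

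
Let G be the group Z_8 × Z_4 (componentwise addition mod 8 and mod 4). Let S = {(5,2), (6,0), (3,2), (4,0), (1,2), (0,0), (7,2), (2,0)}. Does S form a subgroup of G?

Yes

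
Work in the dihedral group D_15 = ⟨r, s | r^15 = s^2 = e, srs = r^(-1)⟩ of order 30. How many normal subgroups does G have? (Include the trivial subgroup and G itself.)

G has 28 subgroups. Checking conjugation-invariance by order — order 1: 1/1 normal; order 2: 0/15 normal; order 3: 1/1 normal; order 5: 1/1 normal; order 6: 0/5 normal; order 10: 0/3 normal; order 15: 1/1 normal; order 30: 1/1 normal.
Total normal subgroups: 5.

5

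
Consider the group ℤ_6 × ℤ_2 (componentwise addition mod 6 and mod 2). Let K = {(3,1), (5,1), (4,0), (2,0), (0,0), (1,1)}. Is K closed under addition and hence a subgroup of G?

|K| = 6 divides |G| = 12, consistent with Lagrange.
K contains the identity, every element's inverse is in K, and K is closed under +: it is a subgroup.
In fact K = ⟨(1,1)⟩.

Yes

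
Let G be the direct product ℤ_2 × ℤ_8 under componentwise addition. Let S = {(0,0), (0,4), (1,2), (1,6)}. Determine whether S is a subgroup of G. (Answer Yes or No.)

Yes

|S| = 4 divides |G| = 16, consistent with Lagrange.
S contains the identity, every element's inverse is in S, and S is closed under +: it is a subgroup.
In fact S = ⟨(1,6)⟩.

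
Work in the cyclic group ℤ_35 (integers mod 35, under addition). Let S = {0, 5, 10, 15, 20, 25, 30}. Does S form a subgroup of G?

|S| = 7 divides |G| = 35, consistent with Lagrange.
S contains the identity, every element's inverse is in S, and S is closed under +: it is a subgroup.
In fact S = ⟨20⟩.

Yes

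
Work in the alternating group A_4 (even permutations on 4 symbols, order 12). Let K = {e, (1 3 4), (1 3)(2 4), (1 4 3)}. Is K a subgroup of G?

Closure fails: (1 4 3) ∘ (1 3)(2 4) = (2 3 4) ∉ K. So K is not a subgroup.

No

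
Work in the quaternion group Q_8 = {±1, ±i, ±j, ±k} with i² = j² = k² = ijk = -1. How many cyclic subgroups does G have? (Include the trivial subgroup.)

5

Each element a generates a cyclic subgroup ⟨a⟩; distinct elements may generate the same one (a cyclic group of order d has φ(d) generators).
Cyclic subgroups by order — order 1: 1; order 2: 1; order 4: 3.
Total: 5.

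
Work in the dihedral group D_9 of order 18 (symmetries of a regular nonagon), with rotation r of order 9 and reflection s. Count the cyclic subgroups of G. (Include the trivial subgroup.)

12

Each element a generates a cyclic subgroup ⟨a⟩; distinct elements may generate the same one (a cyclic group of order d has φ(d) generators).
Cyclic subgroups by order — order 1: 1; order 2: 9; order 3: 1; order 9: 1.
Total: 12.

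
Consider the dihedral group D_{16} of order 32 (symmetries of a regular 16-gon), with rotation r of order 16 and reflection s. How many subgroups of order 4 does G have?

9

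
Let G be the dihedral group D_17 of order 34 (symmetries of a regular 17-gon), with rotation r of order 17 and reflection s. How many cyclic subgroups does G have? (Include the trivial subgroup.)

A cyclic subgroup of order d is generated by each of its φ(d) elements of order d, so the cyclic subgroups of order d number (#elements of order d)/φ(d).
Cyclic subgroups by order — order 1: 1; order 2: 17; order 17: 1.
Total: 19.

19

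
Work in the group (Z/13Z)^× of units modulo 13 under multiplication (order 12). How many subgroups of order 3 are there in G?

|G| = 12 and 3 | 12, so subgroups of order 3 are possible by Lagrange.
The subgroups of order 3 are: {1, 3, 9}.
So G has 1 subgroup of order 3.

1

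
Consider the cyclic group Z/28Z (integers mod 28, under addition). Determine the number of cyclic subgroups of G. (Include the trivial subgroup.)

6

Each element a generates a cyclic subgroup ⟨a⟩; distinct elements may generate the same one (a cyclic group of order d has φ(d) generators).
Cyclic subgroups by order — order 1: 1; order 2: 1; order 4: 1; order 7: 1; order 14: 1; order 28: 1.
Total: 6.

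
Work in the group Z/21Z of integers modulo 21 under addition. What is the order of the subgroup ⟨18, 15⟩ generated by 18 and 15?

|⟨18⟩| = 7 and |⟨15⟩| = 7, so |H| is a multiple of lcm(7, 7) = 7 and divides |G| = 21.
Closing under the operation: H = {0, 3, 6, 9, 12, 15, 18}, so |H| = 7.

7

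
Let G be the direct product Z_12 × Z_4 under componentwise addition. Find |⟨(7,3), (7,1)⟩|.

|⟨(7,3)⟩| = 12 and |⟨(7,1)⟩| = 12, so |H| is a multiple of lcm(12, 12) = 12 and divides |G| = 48.
Closing under the operation: H = {(0,0), (0,2), (1,1), (1,3), (2,0), (2,2), (3,1), (3,3), (4,0), (4,2), (5,1), (5,3), (6,0), (6,2), (7,1), (7,3), (8,0), (8,2), (9,1), (9,3), (10,0), (10,2), (11,1), (11,3)}, so |H| = 24.

24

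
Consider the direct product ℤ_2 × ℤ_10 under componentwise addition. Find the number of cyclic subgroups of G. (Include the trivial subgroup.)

Group the elements of G by the cyclic subgroup they generate; each cyclic subgroup of order d accounts for φ(d) elements.
Cyclic subgroups by order — order 1: 1; order 2: 3; order 5: 1; order 10: 3.
Total: 8.

8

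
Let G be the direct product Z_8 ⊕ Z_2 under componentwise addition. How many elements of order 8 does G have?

8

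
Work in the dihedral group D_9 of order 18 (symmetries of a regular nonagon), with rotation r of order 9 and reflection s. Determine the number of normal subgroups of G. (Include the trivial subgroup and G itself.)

4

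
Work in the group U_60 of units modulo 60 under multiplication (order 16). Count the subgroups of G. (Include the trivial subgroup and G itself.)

|G| = 16, so by Lagrange every subgroup order divides 16. Divisors: 1, 2, 4, 8, 16.
Subgroups by order — order 1: 1; order 2: 7; order 4: 11; order 8: 7; order 16: 1.
Total: 1 + 7 + 11 + 7 + 1 = 27.

27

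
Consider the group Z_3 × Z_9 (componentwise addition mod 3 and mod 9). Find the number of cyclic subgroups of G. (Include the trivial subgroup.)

A cyclic subgroup of order d is generated by each of its φ(d) elements of order d, so the cyclic subgroups of order d number (#elements of order d)/φ(d).
Cyclic subgroups by order — order 1: 1; order 3: 4; order 9: 3.
Total: 8.

8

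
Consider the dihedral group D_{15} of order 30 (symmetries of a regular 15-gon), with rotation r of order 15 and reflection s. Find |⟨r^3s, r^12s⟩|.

|⟨r^3s⟩| = 2 and |⟨r^12s⟩| = 2, so |H| is a multiple of lcm(2, 2) = 2 and divides |G| = 30.
Closing under the operation: H = {e, r^3, r^6, r^9, r^12, s, r^3s, r^6s, r^9s, r^12s}, so |H| = 10.

10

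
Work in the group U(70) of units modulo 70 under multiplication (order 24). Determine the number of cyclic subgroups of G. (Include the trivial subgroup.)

12

Group the elements of G by the cyclic subgroup they generate; each cyclic subgroup of order d accounts for φ(d) elements.
Cyclic subgroups by order — order 1: 1; order 2: 3; order 3: 1; order 4: 2; order 6: 3; order 12: 2.
Total: 12.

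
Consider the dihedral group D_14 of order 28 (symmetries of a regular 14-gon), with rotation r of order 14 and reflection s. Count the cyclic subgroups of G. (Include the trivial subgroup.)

18

Group the elements of G by the cyclic subgroup they generate; each cyclic subgroup of order d accounts for φ(d) elements.
Cyclic subgroups by order — order 1: 1; order 2: 15; order 7: 1; order 14: 1.
Total: 18.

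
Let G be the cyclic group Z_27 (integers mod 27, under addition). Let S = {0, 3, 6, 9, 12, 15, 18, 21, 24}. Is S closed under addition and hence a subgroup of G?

|S| = 9 divides |G| = 27, consistent with Lagrange.
S contains the identity, every element's inverse is in S, and S is closed under +: it is a subgroup.
In fact S = ⟨3⟩.

Yes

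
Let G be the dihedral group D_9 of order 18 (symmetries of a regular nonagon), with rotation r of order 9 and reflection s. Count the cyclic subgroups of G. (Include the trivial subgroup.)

12

Group the elements of G by the cyclic subgroup they generate; each cyclic subgroup of order d accounts for φ(d) elements.
Cyclic subgroups by order — order 1: 1; order 2: 9; order 3: 1; order 9: 1.
Total: 12.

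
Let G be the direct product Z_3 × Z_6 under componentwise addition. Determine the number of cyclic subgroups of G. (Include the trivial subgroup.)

Each element a generates a cyclic subgroup ⟨a⟩; distinct elements may generate the same one (a cyclic group of order d has φ(d) generators).
Cyclic subgroups by order — order 1: 1; order 2: 1; order 3: 4; order 6: 4.
Total: 10.

10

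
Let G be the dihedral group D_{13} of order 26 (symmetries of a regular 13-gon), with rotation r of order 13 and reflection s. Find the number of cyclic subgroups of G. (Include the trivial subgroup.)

A cyclic subgroup of order d is generated by each of its φ(d) elements of order d, so the cyclic subgroups of order d number (#elements of order d)/φ(d).
Cyclic subgroups by order — order 1: 1; order 2: 13; order 13: 1.
Total: 15.

15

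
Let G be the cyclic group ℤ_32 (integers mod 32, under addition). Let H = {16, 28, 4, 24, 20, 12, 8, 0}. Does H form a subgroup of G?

Yes

|H| = 8 divides |G| = 32, consistent with Lagrange.
H contains the identity, every element's inverse is in H, and H is closed under +: it is a subgroup.
In fact H = ⟨4⟩.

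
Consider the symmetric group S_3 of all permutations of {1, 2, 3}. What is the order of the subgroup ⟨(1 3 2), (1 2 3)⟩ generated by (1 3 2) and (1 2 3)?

3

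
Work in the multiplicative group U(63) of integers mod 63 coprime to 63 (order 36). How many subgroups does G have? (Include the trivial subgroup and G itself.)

30

|G| = 36, so by Lagrange every subgroup order divides 36. Divisors: 1, 2, 3, 4, 6, 9, 12, 18, 36.
Subgroups by order — order 1: 1; order 2: 3; order 3: 4; order 4: 1; order 6: 12; order 9: 1; order 12: 4; order 18: 3; order 36: 1.
Total: 1 + 3 + 4 + 1 + 12 + 1 + 4 + 3 + 1 = 30.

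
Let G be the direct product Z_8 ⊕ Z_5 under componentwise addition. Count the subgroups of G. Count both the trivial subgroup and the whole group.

8

|G| = 40, so by Lagrange every subgroup order divides 40. Divisors: 1, 2, 4, 5, 8, 10, 20, 40.
Subgroups by order — order 1: 1; order 2: 1; order 4: 1; order 5: 1; order 8: 1; order 10: 1; order 20: 1; order 40: 1.
Total: 1 + 1 + 1 + 1 + 1 + 1 + 1 + 1 = 8.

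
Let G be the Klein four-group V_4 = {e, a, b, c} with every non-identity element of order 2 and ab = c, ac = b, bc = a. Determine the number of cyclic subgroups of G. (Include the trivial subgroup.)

Each element a generates a cyclic subgroup ⟨a⟩; distinct elements may generate the same one (a cyclic group of order d has φ(d) generators).
Cyclic subgroups by order — order 1: 1; order 2: 3.
Total: 4.

4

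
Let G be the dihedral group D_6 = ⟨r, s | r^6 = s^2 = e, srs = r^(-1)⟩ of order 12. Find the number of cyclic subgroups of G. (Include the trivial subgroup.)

10

Each element a generates a cyclic subgroup ⟨a⟩; distinct elements may generate the same one (a cyclic group of order d has φ(d) generators).
Cyclic subgroups by order — order 1: 1; order 2: 7; order 3: 1; order 6: 1.
Total: 10.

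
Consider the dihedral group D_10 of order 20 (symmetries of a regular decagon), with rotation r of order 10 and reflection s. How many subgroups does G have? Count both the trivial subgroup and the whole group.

22

|G| = 20, so by Lagrange every subgroup order divides 20. Divisors: 1, 2, 4, 5, 10, 20.
Subgroups by order — order 1: 1; order 2: 11; order 4: 5; order 5: 1; order 10: 3; order 20: 1.
Total: 1 + 11 + 5 + 1 + 3 + 1 = 22.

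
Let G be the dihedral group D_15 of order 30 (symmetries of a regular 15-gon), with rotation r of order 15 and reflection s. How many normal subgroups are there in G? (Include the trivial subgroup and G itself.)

5

G has 28 subgroups. Checking conjugation-invariance by order — order 1: 1/1 normal; order 2: 0/15 normal; order 3: 1/1 normal; order 5: 1/1 normal; order 6: 0/5 normal; order 10: 0/3 normal; order 15: 1/1 normal; order 30: 1/1 normal.
Total normal subgroups: 5.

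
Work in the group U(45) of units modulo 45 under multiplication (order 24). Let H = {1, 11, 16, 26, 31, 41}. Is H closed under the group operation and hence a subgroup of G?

Yes

|H| = 6 divides |G| = 24, consistent with Lagrange.
H contains the identity, every element's inverse is in H, and H is closed under ·: it is a subgroup.
In fact H = ⟨41⟩.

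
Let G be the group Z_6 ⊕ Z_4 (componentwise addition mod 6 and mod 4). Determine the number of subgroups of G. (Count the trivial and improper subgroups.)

|G| = 24, so by Lagrange every subgroup order divides 24. Divisors: 1, 2, 3, 4, 6, 8, 12, 24.
Subgroups by order — order 1: 1; order 2: 3; order 3: 1; order 4: 3; order 6: 3; order 8: 1; order 12: 3; order 24: 1.
Total: 1 + 3 + 1 + 3 + 3 + 1 + 3 + 1 = 16.

16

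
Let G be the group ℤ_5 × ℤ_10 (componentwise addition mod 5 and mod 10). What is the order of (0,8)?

The order of (0,8) in Z_5 × Z_10 is lcm(ord(0) in Z_5, ord(8) in Z_10).
ord(0) = 1 and ord(8) = 5, so |⟨(0,8)⟩| = lcm(1, 5) = 5.

5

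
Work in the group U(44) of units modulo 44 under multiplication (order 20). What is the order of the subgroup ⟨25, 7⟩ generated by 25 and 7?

|⟨25⟩| = 5 and |⟨7⟩| = 10, so |H| is a multiple of lcm(5, 10) = 10 and divides |G| = 20.
Closing under the operation: H = {1, 5, 7, 9, 19, 25, 35, 37, 39, 43}, so |H| = 10.

10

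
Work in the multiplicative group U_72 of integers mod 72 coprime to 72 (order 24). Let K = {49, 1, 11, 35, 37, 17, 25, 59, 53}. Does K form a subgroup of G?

No

|K| = 9 does not divide |G| = 24, so by Lagrange K is not a subgroup.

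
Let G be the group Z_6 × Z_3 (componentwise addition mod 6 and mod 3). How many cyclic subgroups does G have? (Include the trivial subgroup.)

Each element a generates a cyclic subgroup ⟨a⟩; distinct elements may generate the same one (a cyclic group of order d has φ(d) generators).
Cyclic subgroups by order — order 1: 1; order 2: 1; order 3: 4; order 6: 4.
Total: 10.

10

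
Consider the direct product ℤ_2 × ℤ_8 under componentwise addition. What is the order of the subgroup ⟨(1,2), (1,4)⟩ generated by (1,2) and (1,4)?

8

|⟨(1,2)⟩| = 4 and |⟨(1,4)⟩| = 2, so |H| is a multiple of lcm(4, 2) = 4 and divides |G| = 16.
Closing under the operation: H = {(0,0), (0,2), (0,4), (0,6), (1,0), (1,2), (1,4), (1,6)}, so |H| = 8.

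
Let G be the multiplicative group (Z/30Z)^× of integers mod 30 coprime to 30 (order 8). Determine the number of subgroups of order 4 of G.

|G| = 8 and 4 | 8, so subgroups of order 4 are possible by Lagrange.
The subgroups of order 4 are: {1, 11, 19, 29}; {1, 7, 13, 19}; {1, 17, 19, 23}.
So G has 3 subgroups of order 4.

3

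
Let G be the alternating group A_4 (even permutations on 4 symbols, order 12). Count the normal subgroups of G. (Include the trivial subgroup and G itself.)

3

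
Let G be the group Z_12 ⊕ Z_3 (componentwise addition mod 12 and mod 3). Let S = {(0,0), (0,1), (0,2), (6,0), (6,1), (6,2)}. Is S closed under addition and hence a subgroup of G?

Yes

|S| = 6 divides |G| = 36, consistent with Lagrange.
S contains the identity, every element's inverse is in S, and S is closed under +: it is a subgroup.
In fact S = ⟨(6,2)⟩.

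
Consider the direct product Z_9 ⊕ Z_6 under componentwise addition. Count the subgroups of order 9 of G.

|G| = 54 and 9 | 54, so subgroups of order 9 are possible by Lagrange.
The subgroups of order 9 are: {(0,0), (0,2), (0,4), (3,0), (3,2), (3,4), (6,0), (6,2), (6,4)}; {(0,0), (1,0), (2,0), (3,0), (4,0), (5,0), (6,0), (7,0), (8,0)}; {(0,0), (1,2), (2,4), (3,0), (4,2), (5,4), (6,0), (7,2), (8,4)}; {(0,0), (1,4), (2,2), (3,0), (4,4), (5,2), (6,0), (7,4), (8,2)}.
So G has 4 subgroups of order 9.

4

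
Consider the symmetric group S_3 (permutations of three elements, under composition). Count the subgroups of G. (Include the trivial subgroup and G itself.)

|G| = 6, so by Lagrange every subgroup order divides 6. Divisors: 1, 2, 3, 6.
Subgroups by order — order 1: 1; order 2: 3; order 3: 1; order 6: 1.
Total: 1 + 3 + 1 + 1 = 6.

6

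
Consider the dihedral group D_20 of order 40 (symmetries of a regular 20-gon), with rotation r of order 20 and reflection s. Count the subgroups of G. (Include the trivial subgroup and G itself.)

48

|G| = 40, so by Lagrange every subgroup order divides 40. Divisors: 1, 2, 4, 5, 8, 10, 20, 40.
Subgroups by order — order 1: 1; order 2: 21; order 4: 11; order 5: 1; order 8: 5; order 10: 5; order 20: 3; order 40: 1.
Total: 1 + 21 + 11 + 1 + 5 + 5 + 3 + 1 = 48.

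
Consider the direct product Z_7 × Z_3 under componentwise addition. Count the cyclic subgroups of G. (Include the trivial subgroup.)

Each element a generates a cyclic subgroup ⟨a⟩; distinct elements may generate the same one (a cyclic group of order d has φ(d) generators).
Cyclic subgroups by order — order 1: 1; order 3: 1; order 7: 1; order 21: 1.
Total: 4.

4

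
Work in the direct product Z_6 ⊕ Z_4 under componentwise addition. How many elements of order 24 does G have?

An element (a,b) has order lcm(ord(a), ord(b)); count pairs with lcm equal to 24.
Enumerating gives 0 such elements.

0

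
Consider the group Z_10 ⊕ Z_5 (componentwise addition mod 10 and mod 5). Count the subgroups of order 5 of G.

|G| = 50 and 5 | 50, so subgroups of order 5 are possible by Lagrange.
The subgroups of order 5 are: {(0,0), (0,1), (0,2), (0,3), (0,4)}; {(0,0), (2,0), (4,0), (6,0), (8,0)}; {(0,0), (2,1), (4,2), (6,3), (8,4)}; {(0,0), (2,2), (4,4), (6,1), (8,3)}; … (6 in all).
So G has 6 subgroups of order 5.

6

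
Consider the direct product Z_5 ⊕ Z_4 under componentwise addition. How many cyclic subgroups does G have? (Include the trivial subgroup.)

Each element a generates a cyclic subgroup ⟨a⟩; distinct elements may generate the same one (a cyclic group of order d has φ(d) generators).
Cyclic subgroups by order — order 1: 1; order 2: 1; order 4: 1; order 5: 1; order 10: 1; order 20: 1.
Total: 6.

6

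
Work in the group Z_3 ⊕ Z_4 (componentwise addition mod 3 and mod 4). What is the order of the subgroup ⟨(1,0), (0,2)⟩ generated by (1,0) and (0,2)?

|⟨(1,0)⟩| = 3 and |⟨(0,2)⟩| = 2, so |H| is a multiple of lcm(3, 2) = 6 and divides |G| = 12.
Closing under the operation: H = {(0,0), (0,2), (1,0), (1,2), (2,0), (2,2)}, so |H| = 6.

6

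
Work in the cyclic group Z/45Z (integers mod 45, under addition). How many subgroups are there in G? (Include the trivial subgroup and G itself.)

6

Subgroups of the cyclic group Z/45Z correspond bijectively to divisors of 45.
Divisors of 45: 1, 3, 5, 9, 15, 45.
So Z/45Z has 6 subgroups.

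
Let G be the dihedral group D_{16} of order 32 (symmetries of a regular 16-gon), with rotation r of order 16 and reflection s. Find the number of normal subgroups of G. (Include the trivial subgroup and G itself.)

8

G has 36 subgroups. Checking conjugation-invariance by order — order 1: 1/1 normal; order 2: 1/17 normal; order 4: 1/9 normal; order 8: 1/5 normal; order 16: 3/3 normal; order 32: 1/1 normal.
Total normal subgroups: 8.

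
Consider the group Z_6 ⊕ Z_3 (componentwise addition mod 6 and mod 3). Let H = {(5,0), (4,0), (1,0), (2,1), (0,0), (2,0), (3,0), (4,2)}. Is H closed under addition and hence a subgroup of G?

No

|H| = 8 does not divide |G| = 18, so by Lagrange H is not a subgroup.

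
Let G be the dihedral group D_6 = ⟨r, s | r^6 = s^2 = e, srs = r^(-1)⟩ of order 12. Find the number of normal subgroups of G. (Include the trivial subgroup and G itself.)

7

G has 16 subgroups. Checking conjugation-invariance by order — order 1: 1/1 normal; order 2: 1/7 normal; order 3: 1/1 normal; order 4: 0/3 normal; order 6: 3/3 normal; order 12: 1/1 normal.
Total normal subgroups: 7.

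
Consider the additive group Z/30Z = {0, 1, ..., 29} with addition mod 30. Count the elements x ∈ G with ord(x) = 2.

In a cyclic group of order 30, the number of elements of order d (for d | 30) is φ(d).
φ(2) = 1.

1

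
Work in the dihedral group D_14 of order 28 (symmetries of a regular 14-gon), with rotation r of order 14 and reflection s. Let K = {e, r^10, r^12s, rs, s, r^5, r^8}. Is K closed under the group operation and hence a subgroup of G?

r^10 ∈ K but its inverse r^4 ∉ K, so K is not a subgroup.

No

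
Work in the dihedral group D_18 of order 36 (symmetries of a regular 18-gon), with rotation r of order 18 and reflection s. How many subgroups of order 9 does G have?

1

|G| = 36 and 9 | 36, so subgroups of order 9 are possible by Lagrange.
The subgroups of order 9 are: {e, r^2, r^4, r^6, r^8, r^10, r^12, r^14, r^16}.
So G has 1 subgroup of order 9.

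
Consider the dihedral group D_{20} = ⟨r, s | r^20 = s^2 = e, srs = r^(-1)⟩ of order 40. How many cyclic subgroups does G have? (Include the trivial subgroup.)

Group the elements of G by the cyclic subgroup they generate; each cyclic subgroup of order d accounts for φ(d) elements.
Cyclic subgroups by order — order 1: 1; order 2: 21; order 4: 1; order 5: 1; order 10: 1; order 20: 1.
Total: 26.

26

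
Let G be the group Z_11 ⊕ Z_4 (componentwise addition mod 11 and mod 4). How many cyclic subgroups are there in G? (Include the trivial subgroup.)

A cyclic subgroup of order d is generated by each of its φ(d) elements of order d, so the cyclic subgroups of order d number (#elements of order d)/φ(d).
Cyclic subgroups by order — order 1: 1; order 2: 1; order 4: 1; order 11: 1; order 22: 1; order 44: 1.
Total: 6.

6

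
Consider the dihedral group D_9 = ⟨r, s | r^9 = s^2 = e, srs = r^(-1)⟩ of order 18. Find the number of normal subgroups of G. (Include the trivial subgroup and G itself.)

4

G has 16 subgroups. Checking conjugation-invariance by order — order 1: 1/1 normal; order 2: 0/9 normal; order 3: 1/1 normal; order 6: 0/3 normal; order 9: 1/1 normal; order 18: 1/1 normal.
Total normal subgroups: 4.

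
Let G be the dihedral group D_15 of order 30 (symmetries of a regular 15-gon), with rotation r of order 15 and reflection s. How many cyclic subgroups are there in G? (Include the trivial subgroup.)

A cyclic subgroup of order d is generated by each of its φ(d) elements of order d, so the cyclic subgroups of order d number (#elements of order d)/φ(d).
Cyclic subgroups by order — order 1: 1; order 2: 15; order 3: 1; order 5: 1; order 15: 1.
Total: 19.

19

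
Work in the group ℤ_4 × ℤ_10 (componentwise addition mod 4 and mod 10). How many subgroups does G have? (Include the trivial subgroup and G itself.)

16

|G| = 40, so by Lagrange every subgroup order divides 40. Divisors: 1, 2, 4, 5, 8, 10, 20, 40.
Subgroups by order — order 1: 1; order 2: 3; order 4: 3; order 5: 1; order 8: 1; order 10: 3; order 20: 3; order 40: 1.
Total: 1 + 3 + 3 + 1 + 1 + 3 + 3 + 1 = 16.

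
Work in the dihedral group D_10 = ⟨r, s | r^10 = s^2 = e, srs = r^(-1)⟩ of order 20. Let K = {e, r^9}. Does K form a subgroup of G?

No

r^9 ∈ K but its inverse r ∉ K, so K is not a subgroup.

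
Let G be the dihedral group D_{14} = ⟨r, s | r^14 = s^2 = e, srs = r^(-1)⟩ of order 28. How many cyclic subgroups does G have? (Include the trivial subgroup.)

18

Each element a generates a cyclic subgroup ⟨a⟩; distinct elements may generate the same one (a cyclic group of order d has φ(d) generators).
Cyclic subgroups by order — order 1: 1; order 2: 15; order 7: 1; order 14: 1.
Total: 18.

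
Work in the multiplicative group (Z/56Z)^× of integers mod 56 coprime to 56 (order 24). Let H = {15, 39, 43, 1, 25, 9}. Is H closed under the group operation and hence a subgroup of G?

No

39 ∈ H but its inverse 23 ∉ H, so H is not a subgroup.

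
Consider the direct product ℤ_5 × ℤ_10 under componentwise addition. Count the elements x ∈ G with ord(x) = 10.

An element (a,b) has order lcm(ord(a), ord(b)); count pairs with lcm equal to 10.
Enumerating gives 24 such elements.

24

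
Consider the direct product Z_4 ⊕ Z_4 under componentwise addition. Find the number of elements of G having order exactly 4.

12

An element (a,b) has order lcm(ord(a), ord(b)); count pairs with lcm equal to 4.
Enumerating gives 12 such elements.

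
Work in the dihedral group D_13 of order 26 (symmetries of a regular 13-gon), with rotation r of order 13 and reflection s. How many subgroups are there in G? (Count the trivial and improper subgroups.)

|G| = 26, so by Lagrange every subgroup order divides 26. Divisors: 1, 2, 13, 26.
Subgroups by order — order 1: 1; order 2: 13; order 13: 1; order 26: 1.
Total: 1 + 13 + 1 + 1 = 16.

16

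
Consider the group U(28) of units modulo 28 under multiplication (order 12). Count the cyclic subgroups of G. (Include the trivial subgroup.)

8

A cyclic subgroup of order d is generated by each of its φ(d) elements of order d, so the cyclic subgroups of order d number (#elements of order d)/φ(d).
Cyclic subgroups by order — order 1: 1; order 2: 3; order 3: 1; order 6: 3.
Total: 8.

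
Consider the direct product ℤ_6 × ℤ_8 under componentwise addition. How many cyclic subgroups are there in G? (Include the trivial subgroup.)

A cyclic subgroup of order d is generated by each of its φ(d) elements of order d, so the cyclic subgroups of order d number (#elements of order d)/φ(d).
Cyclic subgroups by order — order 1: 1; order 2: 3; order 3: 1; order 4: 2; order 6: 3; order 8: 2; order 12: 2; order 24: 2.
Total: 16.

16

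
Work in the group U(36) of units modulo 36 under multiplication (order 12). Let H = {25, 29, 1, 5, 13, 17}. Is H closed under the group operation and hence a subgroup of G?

Yes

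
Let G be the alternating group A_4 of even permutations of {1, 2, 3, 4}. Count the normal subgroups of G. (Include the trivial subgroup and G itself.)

G has 10 subgroups. Checking conjugation-invariance by order — order 1: 1/1 normal; order 2: 0/3 normal; order 3: 0/4 normal; order 4: 1/1 normal; order 12: 1/1 normal.
Total normal subgroups: 3.

3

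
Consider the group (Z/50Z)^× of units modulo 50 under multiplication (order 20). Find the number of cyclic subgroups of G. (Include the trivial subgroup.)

Each element a generates a cyclic subgroup ⟨a⟩; distinct elements may generate the same one (a cyclic group of order d has φ(d) generators).
Cyclic subgroups by order — order 1: 1; order 2: 1; order 4: 1; order 5: 1; order 10: 1; order 20: 1.
Total: 6.

6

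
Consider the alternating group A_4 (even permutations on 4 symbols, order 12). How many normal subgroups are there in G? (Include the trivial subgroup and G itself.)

3

G has 10 subgroups. Checking conjugation-invariance by order — order 1: 1/1 normal; order 2: 0/3 normal; order 3: 0/4 normal; order 4: 1/1 normal; order 12: 1/1 normal.
Total normal subgroups: 3.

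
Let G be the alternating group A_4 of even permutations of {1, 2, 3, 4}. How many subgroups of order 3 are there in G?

|G| = 12 and 3 | 12, so subgroups of order 3 are possible by Lagrange.
The subgroups of order 3 are: {e, (1 2 3), (1 3 2)}; {e, (1 2 4), (1 4 2)}; {e, (1 3 4), (1 4 3)}; {e, (2 3 4), (2 4 3)}.
So G has 4 subgroups of order 3.

4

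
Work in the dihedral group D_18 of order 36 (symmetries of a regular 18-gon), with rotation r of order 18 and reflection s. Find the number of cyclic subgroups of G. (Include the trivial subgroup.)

24

A cyclic subgroup of order d is generated by each of its φ(d) elements of order d, so the cyclic subgroups of order d number (#elements of order d)/φ(d).
Cyclic subgroups by order — order 1: 1; order 2: 19; order 3: 1; order 6: 1; order 9: 1; order 18: 1.
Total: 24.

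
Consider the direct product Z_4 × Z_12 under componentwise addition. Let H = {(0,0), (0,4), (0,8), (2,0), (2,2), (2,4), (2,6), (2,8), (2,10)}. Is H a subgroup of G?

|H| = 9 does not divide |G| = 48, so by Lagrange H is not a subgroup.

No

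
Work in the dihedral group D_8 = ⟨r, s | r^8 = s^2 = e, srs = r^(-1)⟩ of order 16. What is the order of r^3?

Computing powers of r^3: the smallest k with (r^3)^k = e is k = 8.

8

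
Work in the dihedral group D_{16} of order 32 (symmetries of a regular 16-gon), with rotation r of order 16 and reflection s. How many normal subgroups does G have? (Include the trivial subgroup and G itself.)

8

G has 36 subgroups. Checking conjugation-invariance by order — order 1: 1/1 normal; order 2: 1/17 normal; order 4: 1/9 normal; order 8: 1/5 normal; order 16: 3/3 normal; order 32: 1/1 normal.
Total normal subgroups: 8.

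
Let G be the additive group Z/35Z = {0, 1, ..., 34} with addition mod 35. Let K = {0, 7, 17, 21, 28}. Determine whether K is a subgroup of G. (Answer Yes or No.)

No

17 ∈ K but its inverse 18 ∉ K, so K is not a subgroup.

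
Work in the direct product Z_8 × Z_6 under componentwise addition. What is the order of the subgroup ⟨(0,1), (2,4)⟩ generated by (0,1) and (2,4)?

24

|⟨(0,1)⟩| = 6 and |⟨(2,4)⟩| = 12, so |H| is a multiple of lcm(6, 12) = 12 and divides |G| = 48.
Closing under the operation: H = {(0,0), (0,1), (0,2), (0,3), (0,4), (0,5), (2,0), (2,1), (2,2), (2,3), (2,4), (2,5), (4,0), (4,1), (4,2), (4,3), (4,4), (4,5), (6,0), (6,1), (6,2), (6,3), (6,4), (6,5)}, so |H| = 24.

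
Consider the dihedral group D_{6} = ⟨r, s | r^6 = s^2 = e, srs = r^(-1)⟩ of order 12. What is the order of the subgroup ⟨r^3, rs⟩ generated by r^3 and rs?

4

|⟨r^3⟩| = 2 and |⟨rs⟩| = 2, so |H| is a multiple of lcm(2, 2) = 2 and divides |G| = 12.
Closing under the operation: H = {e, r^3, rs, r^4s}, so |H| = 4.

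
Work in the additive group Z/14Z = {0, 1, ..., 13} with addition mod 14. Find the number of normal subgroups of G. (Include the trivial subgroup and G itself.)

4

G is abelian, so every subgroup is normal.
G has 4 subgroups in total, hence 4 normal subgroups.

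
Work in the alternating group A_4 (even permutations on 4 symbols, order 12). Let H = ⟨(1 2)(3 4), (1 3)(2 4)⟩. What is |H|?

4

|⟨(1 2)(3 4)⟩| = 2 and |⟨(1 3)(2 4)⟩| = 2, so |H| is a multiple of lcm(2, 2) = 2 and divides |G| = 12.
Closing under the operation: H = {e, (1 2)(3 4), (1 3)(2 4), (1 4)(2 3)}, so |H| = 4.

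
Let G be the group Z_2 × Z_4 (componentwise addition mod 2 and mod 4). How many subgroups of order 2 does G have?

3

|G| = 8 and 2 | 8, so subgroups of order 2 are possible by Lagrange.
The subgroups of order 2 are: {(0,0), (0,2)}; {(0,0), (1,0)}; {(0,0), (1,2)}.
So G has 3 subgroups of order 2.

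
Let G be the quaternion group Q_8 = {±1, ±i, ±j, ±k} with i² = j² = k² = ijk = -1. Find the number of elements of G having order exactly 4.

6

The elements of order 4 are: i, -i, j, -j, k, -k.
That's 6.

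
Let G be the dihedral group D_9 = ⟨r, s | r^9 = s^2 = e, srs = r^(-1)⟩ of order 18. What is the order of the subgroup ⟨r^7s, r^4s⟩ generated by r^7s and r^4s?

6

|⟨r^7s⟩| = 2 and |⟨r^4s⟩| = 2, so |H| is a multiple of lcm(2, 2) = 2 and divides |G| = 18.
Closing under the operation: H = {e, r^3, r^6, rs, r^4s, r^7s}, so |H| = 6.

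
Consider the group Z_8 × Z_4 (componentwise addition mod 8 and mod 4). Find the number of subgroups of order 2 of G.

|G| = 32 and 2 | 32, so subgroups of order 2 are possible by Lagrange.
The subgroups of order 2 are: {(0,0), (0,2)}; {(0,0), (4,0)}; {(0,0), (4,2)}.
So G has 3 subgroups of order 2.

3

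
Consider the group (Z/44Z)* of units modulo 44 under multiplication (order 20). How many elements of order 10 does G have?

12

Enumerating element orders in G gives 12 elements of order 10.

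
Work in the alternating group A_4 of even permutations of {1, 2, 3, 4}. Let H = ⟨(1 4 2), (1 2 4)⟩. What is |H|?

|⟨(1 4 2)⟩| = 3 and |⟨(1 2 4)⟩| = 3, so |H| is a multiple of lcm(3, 3) = 3 and divides |G| = 12.
Closing under the operation: H = {e, (1 2 4), (1 4 2)}, so |H| = 3.

3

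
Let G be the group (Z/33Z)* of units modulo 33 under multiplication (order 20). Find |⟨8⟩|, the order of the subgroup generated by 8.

10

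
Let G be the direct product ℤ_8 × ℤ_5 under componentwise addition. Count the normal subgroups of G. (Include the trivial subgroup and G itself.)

G is abelian, so every subgroup is normal.
G has 8 subgroups in total, hence 8 normal subgroups.

8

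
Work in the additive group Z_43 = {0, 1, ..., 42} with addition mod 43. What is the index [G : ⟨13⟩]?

1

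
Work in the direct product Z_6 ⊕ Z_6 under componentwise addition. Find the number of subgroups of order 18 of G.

3

|G| = 36 and 18 | 36, so subgroups of order 18 are possible by Lagrange.
The subgroups of order 18 are: {(0,0), (0,1), (0,2), (0,3), (0,4), (0,5), (2,0), (2,1), (2,2), (2,3), (2,4), (2,5), (4,0), (4,1), (4,2), (4,3), (4,4), (4,5)}; {(0,0), (0,2), (0,4), (1,0), (1,2), (1,4), (2,0), (2,2), (2,4), (3,0), (3,2), (3,4), (4,0), (4,2), (4,4), (5,0), (5,2), (5,4)}; {(0,0), (0,2), (0,4), (1,1), (1,3), (1,5), (2,0), (2,2), (2,4), (3,1), (3,3), (3,5), (4,0), (4,2), (4,4), (5,1), (5,3), (5,5)}.
So G has 3 subgroups of order 18.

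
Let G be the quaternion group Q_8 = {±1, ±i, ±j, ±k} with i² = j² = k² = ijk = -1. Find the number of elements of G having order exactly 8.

0

No element of G has order 8 (even though 8 | 8).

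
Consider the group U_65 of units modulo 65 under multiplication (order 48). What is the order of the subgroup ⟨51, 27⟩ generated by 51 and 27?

|⟨51⟩| = 2 and |⟨27⟩| = 4, so |H| is a multiple of lcm(2, 4) = 4 and divides |G| = 48.
Closing under the operation: H = {1, 12, 14, 27, 38, 51, 53, 64}, so |H| = 8.

8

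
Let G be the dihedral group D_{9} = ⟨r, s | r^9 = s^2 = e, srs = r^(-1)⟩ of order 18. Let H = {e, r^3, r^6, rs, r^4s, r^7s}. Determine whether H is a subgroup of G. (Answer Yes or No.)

Yes

|H| = 6 divides |G| = 18, consistent with Lagrange.
H contains the identity, every element's inverse is in H, and H is closed under ·: it is a subgroup.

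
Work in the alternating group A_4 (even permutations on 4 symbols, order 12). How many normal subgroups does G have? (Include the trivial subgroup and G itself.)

3

G has 10 subgroups. Checking conjugation-invariance by order — order 1: 1/1 normal; order 2: 0/3 normal; order 3: 0/4 normal; order 4: 1/1 normal; order 12: 1/1 normal.
Total normal subgroups: 3.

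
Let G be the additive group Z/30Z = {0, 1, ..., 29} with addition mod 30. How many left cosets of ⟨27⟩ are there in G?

|⟨27⟩| = 10 and |G| = 30.
By Lagrange, [G : H] = |G|/|H| = 30/10 = 3.

3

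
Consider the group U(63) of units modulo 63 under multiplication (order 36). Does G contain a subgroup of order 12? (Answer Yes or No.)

12 | 36. A subgroup of order 12 is {1, 8, 10, 17, 19, 26, 37, 44, 46, 53, 55, 62}.

Yes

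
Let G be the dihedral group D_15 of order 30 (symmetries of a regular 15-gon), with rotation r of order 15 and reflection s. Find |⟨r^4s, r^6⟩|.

|⟨r^4s⟩| = 2 and |⟨r^6⟩| = 5, so |H| is a multiple of lcm(2, 5) = 10 and divides |G| = 30.
Closing under the operation: H = {e, r^3, r^6, r^9, r^12, rs, r^4s, r^7s, r^10s, r^13s}, so |H| = 10.

10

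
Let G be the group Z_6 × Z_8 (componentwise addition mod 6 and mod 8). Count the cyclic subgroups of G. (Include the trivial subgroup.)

Each element a generates a cyclic subgroup ⟨a⟩; distinct elements may generate the same one (a cyclic group of order d has φ(d) generators).
Cyclic subgroups by order — order 1: 1; order 2: 3; order 3: 1; order 4: 2; order 6: 3; order 8: 2; order 12: 2; order 24: 2.
Total: 16.

16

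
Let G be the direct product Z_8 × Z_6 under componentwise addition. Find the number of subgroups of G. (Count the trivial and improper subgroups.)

|G| = 48, so by Lagrange every subgroup order divides 48. Divisors: 1, 2, 3, 4, 6, 8, 12, 16, 24, 48.
Subgroups by order — order 1: 1; order 2: 3; order 3: 1; order 4: 3; order 6: 3; order 8: 3; order 12: 3; order 16: 1; order 24: 3; order 48: 1.
Total: 1 + 3 + 1 + 3 + 3 + 3 + 3 + 1 + 3 + 1 = 22.

22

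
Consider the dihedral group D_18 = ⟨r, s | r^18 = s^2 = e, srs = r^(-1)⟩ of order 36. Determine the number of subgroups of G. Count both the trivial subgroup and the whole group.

45

|G| = 36, so by Lagrange every subgroup order divides 36. Divisors: 1, 2, 3, 4, 6, 9, 12, 18, 36.
Subgroups by order — order 1: 1; order 2: 19; order 3: 1; order 4: 9; order 6: 7; order 9: 1; order 12: 3; order 18: 3; order 36: 1.
Total: 1 + 19 + 1 + 9 + 7 + 1 + 3 + 3 + 1 = 45.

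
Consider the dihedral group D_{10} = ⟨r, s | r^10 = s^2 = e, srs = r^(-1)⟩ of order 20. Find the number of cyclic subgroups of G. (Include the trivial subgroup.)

A cyclic subgroup of order d is generated by each of its φ(d) elements of order d, so the cyclic subgroups of order d number (#elements of order d)/φ(d).
Cyclic subgroups by order — order 1: 1; order 2: 11; order 5: 1; order 10: 1.
Total: 14.

14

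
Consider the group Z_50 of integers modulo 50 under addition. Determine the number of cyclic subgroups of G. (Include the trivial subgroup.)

6

Group the elements of G by the cyclic subgroup they generate; each cyclic subgroup of order d accounts for φ(d) elements.
Cyclic subgroups by order — order 1: 1; order 2: 1; order 5: 1; order 10: 1; order 25: 1; order 50: 1.
Total: 6.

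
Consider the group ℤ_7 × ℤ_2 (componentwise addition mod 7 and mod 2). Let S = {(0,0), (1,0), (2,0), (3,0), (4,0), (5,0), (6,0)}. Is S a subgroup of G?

Yes

|S| = 7 divides |G| = 14, consistent with Lagrange.
S contains the identity, every element's inverse is in S, and S is closed under +: it is a subgroup.
In fact S = ⟨(4,0)⟩.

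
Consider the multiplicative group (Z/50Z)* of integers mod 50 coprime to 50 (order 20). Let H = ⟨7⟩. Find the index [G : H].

|⟨7⟩| = 4 and |G| = 20.
By Lagrange, [G : H] = |G|/|H| = 20/4 = 5.

5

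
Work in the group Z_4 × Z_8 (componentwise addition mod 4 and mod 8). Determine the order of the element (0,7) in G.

8

The order of (0,7) in Z_4 × Z_8 is lcm(ord(0) in Z_4, ord(7) in Z_8).
ord(0) = 1 and ord(7) = 8, so |⟨(0,7)⟩| = lcm(1, 8) = 8.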